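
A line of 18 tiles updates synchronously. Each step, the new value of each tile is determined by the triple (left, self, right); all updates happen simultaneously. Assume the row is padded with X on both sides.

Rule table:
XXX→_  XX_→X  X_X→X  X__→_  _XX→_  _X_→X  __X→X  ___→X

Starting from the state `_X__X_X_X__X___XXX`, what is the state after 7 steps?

XX_XXXXXX_XX_XX___
_XX_____XX_XX_X_XX
X_X_XXXX_XX_XXXX__
XXXX___XX_XX___X_X
___X_XX_XX_X_XXXX_
_XXXX_XX_XXXX___XX
X___XX_XX___X_XX__

X___XX_XX___X_XX__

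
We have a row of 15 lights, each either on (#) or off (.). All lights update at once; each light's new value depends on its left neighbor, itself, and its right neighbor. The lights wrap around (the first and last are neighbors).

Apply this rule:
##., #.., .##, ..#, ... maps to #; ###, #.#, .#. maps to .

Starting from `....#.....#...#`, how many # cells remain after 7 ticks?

5

tick 1: ####.#####.###.
tick 2: #..#.#...#.#.#.
tick 3: .##...###......
tick 4: #######.#######
tick 5: ......#.#......
tick 6: ######...######
tick 7: .....#####.....
count of #: 5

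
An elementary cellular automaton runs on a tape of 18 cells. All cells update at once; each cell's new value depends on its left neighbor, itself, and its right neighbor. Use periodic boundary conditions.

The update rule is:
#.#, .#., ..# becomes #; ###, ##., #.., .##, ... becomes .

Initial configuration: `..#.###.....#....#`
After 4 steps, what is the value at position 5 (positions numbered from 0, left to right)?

step 1: .###.......##...##
step 2: #.........#....#..
step 3: #........##...##.#
step 4: ........#....#..#.
position 5 holds .

.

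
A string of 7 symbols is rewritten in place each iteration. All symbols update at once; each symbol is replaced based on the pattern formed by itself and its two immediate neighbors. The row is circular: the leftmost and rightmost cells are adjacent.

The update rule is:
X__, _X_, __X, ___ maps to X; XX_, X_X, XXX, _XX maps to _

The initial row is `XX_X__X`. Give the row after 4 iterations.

___XXX_
XXX___X
___XXX_  (repeats iteration 1; period 2)
iteration 4: XXX___X

XXX___X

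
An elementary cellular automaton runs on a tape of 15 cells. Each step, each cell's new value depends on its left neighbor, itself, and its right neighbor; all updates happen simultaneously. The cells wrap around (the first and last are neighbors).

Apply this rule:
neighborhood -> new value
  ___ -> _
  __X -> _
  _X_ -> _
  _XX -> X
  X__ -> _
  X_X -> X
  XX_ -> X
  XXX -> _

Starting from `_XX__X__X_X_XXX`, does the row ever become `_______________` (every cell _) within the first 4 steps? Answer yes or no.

yes

XXX______X_XX_X
__X_______XXXXX
__________X___X
_______________
all cells are _ at step 4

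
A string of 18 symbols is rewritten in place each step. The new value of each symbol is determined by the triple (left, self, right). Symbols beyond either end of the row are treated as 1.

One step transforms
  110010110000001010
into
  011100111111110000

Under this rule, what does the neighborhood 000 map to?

1

At position 9 the neighborhood is 000; the next row has 1 there.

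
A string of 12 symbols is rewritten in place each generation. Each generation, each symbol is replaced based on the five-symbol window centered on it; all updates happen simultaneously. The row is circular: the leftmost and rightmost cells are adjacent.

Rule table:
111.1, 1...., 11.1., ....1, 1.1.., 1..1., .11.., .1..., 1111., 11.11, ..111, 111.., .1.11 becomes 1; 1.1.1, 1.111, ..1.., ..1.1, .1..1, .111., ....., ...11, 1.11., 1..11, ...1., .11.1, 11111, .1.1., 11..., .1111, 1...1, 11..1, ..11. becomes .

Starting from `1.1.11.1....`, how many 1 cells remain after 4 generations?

4

...1..11111.
11....1..11.
.1.11......1
..1.1.1..1..
count of 1: 4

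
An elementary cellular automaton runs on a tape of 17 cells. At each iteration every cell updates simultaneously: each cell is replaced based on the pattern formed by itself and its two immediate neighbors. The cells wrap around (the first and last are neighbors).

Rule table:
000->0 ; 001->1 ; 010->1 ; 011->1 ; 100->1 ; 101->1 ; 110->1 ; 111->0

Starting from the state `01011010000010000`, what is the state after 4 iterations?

11111111000111000
10000001101101101
11000011111111111
01100110000000000

01100110000000000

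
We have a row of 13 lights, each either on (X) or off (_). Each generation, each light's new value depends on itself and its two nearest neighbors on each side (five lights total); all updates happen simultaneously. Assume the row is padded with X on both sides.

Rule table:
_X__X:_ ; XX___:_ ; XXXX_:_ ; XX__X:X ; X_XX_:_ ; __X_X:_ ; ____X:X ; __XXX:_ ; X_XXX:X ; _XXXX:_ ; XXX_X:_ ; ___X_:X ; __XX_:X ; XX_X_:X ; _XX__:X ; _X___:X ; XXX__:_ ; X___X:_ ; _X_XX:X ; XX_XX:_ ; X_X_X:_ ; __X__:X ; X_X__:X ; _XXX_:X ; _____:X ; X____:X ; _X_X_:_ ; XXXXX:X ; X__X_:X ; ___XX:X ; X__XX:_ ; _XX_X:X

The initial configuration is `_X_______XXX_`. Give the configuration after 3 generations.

XXXXX__X_XXX_

XXXXXXXXX_X__
XXXXXXX__XX__
XXXXX__X_XXX_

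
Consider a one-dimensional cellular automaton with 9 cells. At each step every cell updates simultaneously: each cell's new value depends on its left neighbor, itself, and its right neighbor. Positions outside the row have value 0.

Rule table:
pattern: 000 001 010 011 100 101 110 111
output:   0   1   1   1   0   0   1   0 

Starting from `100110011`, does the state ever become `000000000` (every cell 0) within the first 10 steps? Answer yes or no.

step 1: 101110111
step 2: 101010101
step 3: 101010101  (fixed point — unchanged through step 10)
step 10 is 101010101, still not uniform 0

no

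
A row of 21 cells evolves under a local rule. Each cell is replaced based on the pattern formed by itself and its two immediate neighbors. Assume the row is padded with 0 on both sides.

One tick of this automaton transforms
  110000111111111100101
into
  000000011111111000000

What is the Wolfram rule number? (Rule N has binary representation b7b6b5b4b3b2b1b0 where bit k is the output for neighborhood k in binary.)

128

position 7: 111 → 1  (bit 7 = 1)
position 1: 110 → 0  (bit 6 = 0)
position 19: 101 → 0  (bit 5 = 0)
position 2: 100 → 0  (bit 4 = 0)
position 0: 011 → 0  (bit 3 = 0)
position 18: 010 → 0  (bit 2 = 0)
position 5: 001 → 0  (bit 1 = 0)
position 3: 000 → 0  (bit 0 = 0)
bits b7..b0 = 10000000 = 128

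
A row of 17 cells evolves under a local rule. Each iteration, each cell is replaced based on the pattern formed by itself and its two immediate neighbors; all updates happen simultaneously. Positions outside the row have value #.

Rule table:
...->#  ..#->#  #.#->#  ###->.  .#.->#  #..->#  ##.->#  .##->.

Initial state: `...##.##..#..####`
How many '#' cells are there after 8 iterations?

11

###.##.######....
..##.##.....#####
##.##.######.....
.##.##.....######
#.##.######......
##.##.....#######
.##.######.......
#.##.....########
count of #: 11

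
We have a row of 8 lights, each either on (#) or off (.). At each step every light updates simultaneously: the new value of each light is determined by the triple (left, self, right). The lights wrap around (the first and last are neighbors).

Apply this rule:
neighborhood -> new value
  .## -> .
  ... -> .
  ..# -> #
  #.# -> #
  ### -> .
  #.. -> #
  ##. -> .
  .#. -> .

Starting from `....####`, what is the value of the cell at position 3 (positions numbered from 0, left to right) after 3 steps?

step 1: #..#....
step 2: .##.#..#
step 3: #..#.##.
position 3 holds #

#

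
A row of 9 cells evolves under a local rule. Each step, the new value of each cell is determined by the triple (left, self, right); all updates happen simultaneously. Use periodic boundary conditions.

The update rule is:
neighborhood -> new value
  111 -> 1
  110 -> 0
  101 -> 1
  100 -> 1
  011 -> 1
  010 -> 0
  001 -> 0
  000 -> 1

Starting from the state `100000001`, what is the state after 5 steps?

011111101
111111010
111110101
111101011
111010111

111010111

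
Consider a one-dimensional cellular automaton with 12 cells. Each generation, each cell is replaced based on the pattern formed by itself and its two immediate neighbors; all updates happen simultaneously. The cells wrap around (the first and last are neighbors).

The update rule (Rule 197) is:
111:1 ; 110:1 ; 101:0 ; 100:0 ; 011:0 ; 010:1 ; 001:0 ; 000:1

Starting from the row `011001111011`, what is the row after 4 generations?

001010101001

generation 1: 001000111001
generation 2: 001010011001
generation 3: 001010001001
generation 4: 001010101001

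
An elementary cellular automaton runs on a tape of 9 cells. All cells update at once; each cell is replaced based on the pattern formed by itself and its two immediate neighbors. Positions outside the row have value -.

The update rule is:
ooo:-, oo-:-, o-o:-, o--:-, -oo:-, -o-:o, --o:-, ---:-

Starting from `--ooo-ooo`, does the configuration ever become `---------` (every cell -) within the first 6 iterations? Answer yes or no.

---------
all cells are - at iteration 1

yes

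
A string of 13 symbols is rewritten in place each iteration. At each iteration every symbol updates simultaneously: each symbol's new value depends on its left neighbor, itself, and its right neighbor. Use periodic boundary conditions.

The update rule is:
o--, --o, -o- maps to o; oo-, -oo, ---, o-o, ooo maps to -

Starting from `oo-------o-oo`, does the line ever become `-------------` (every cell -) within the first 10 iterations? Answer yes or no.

--o-----oo---
-ooo---o--o--
o---o-oooooo-
oo-oo--------
-----o------o
o---ooo----oo
-o-o---o--o--
oo-oo-oooooo-
-------------
all cells are - at iteration 9

yes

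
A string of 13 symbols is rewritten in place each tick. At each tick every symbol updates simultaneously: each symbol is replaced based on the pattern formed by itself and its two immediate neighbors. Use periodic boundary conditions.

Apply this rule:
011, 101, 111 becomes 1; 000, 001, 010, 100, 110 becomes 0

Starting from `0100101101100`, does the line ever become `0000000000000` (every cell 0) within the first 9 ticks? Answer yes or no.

0000011011000
0000010110000
0000001100000
0000001000000
0000000000000
all cells are 0 at tick 5

yes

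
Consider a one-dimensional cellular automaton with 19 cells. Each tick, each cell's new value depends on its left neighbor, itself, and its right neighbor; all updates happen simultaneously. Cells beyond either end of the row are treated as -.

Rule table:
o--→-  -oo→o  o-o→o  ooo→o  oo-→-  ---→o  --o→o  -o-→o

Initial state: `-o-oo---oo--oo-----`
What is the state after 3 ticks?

oo--ooo--oo--oooo--

oooo--ooo--oo--oooo
ooo--ooo--oo--oooo-
oo--ooo--oo--oooo--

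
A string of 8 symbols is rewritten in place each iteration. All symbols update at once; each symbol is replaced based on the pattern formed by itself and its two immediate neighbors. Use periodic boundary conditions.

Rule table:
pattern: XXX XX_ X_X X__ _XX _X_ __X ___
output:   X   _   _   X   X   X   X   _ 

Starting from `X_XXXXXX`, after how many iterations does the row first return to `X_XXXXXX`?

8

__XXXXXX
XXXXXXX_
XXXXXX__
XXXXX_XX
XXXX__XX
XXX_XXXX
XX__XXXX
X_XXXXXX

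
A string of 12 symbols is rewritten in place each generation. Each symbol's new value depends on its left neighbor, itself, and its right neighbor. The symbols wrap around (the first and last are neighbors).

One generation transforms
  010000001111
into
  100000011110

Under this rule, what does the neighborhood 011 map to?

1

At position 8 the neighborhood is 011; the next row has 1 there.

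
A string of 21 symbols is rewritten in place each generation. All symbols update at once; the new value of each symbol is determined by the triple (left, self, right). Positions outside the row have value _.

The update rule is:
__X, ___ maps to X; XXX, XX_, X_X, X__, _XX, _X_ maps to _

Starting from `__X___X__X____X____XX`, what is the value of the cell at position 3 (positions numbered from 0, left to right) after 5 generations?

X

generation 1: XX__XX__X__XXX__XXX__
generation 2: ___X___X__X____X____X
generation 3: XXX__XX__X__XXX__XXX_
generation 4: ____X___X__X____X____
generation 5: XXXX__XX__X__XXX__XXX
position 3 holds X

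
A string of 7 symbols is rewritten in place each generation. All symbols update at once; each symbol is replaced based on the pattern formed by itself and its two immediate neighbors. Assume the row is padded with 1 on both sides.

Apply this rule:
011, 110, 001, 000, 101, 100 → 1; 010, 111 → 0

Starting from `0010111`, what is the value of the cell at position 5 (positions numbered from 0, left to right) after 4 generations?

generation 1: 1101100
generation 2: 0111111
generation 3: 1100000
generation 4: 0111111
position 5 holds 1

1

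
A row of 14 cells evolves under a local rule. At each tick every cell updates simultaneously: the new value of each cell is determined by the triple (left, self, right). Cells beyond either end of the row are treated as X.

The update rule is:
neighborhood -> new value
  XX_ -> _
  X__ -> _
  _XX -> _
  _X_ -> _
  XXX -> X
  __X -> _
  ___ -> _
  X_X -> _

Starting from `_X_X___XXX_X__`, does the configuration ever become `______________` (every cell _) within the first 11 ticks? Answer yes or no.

________X_____
______________
all cells are _ at tick 2

yes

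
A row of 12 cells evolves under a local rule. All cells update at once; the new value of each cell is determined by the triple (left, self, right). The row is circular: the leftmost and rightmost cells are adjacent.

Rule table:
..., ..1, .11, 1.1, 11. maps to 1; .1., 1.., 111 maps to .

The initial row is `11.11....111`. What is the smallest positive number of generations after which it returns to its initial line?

7

generation 1: .1111.1111..
generation 2: 11..111..1.1
generation 3: .1.11.1.1.11
generation 4: 1.1111.1.111
generation 5: 111..11.11..
generation 6: 1.1.111111.1
generation 7: 11.11....111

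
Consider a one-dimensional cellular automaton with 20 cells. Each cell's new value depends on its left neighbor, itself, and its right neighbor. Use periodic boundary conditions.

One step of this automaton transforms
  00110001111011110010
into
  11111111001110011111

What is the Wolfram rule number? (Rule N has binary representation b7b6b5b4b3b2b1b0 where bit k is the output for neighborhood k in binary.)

position 8: 111 → 0  (bit 7 = 0)
position 3: 110 → 1  (bit 6 = 1)
position 11: 101 → 1  (bit 5 = 1)
position 4: 100 → 1  (bit 4 = 1)
position 2: 011 → 1  (bit 3 = 1)
position 18: 010 → 1  (bit 2 = 1)
position 1: 001 → 1  (bit 1 = 1)
position 0: 000 → 1  (bit 0 = 1)
bits b7..b0 = 01111111 = 127

127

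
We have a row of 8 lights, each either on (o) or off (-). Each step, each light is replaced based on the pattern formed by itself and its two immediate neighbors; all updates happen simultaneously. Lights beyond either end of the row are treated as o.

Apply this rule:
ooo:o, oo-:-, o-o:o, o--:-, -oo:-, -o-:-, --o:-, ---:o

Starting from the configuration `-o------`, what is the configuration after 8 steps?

o-----o-

step 1: o--oooo-
step 2: ----oo-o
step 3: -oo---o-
step 4: o---o--o
step 5: --o-----
step 6: ----ooo-
step 7: -oo--o-o
step 8: o-----o-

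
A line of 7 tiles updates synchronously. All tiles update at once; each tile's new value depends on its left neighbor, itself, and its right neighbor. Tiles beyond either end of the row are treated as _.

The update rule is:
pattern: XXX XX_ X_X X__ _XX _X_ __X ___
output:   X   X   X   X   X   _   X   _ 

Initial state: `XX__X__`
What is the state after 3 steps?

XXXXXX_

XXXX_X_
XXXXX_X
XXXXXX_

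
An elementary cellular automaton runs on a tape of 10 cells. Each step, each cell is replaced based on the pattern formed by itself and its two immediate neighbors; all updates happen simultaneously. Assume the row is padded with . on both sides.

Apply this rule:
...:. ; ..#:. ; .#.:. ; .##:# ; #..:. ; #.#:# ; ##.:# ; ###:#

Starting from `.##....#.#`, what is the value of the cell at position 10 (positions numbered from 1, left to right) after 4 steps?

.

.##.....#.
.##.......
.##.......  (fixed point — unchanged through step 4)
position 10 holds .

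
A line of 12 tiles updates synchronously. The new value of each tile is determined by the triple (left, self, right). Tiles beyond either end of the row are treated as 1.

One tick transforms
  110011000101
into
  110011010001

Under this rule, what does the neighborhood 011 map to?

1

At position 4 the neighborhood is 011; the next row has 1 there.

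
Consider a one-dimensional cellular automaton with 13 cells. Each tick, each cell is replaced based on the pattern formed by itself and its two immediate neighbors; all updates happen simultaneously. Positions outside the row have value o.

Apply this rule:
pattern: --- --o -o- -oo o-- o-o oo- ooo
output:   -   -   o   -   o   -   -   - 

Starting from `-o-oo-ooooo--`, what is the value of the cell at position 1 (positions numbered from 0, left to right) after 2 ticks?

tick 1: -o---------o-
tick 2: -oo--------o-
position 1 holds o

o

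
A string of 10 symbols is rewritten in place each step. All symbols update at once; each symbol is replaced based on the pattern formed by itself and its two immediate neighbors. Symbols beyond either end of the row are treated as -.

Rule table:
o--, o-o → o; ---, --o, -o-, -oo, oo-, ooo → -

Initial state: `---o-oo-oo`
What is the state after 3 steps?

----o--o--
-----o--o-
------o--o

------o--o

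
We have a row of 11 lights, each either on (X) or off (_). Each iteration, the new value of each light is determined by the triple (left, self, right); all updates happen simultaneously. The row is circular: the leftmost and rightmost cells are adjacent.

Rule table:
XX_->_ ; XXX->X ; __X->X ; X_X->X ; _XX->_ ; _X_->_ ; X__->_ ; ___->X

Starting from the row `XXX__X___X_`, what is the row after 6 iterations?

__X__X_X__X

_X__X__XX_X
X__X__X__X_
__X__X__X_X
_X__X__X_X_
X__X__X_X__
__X__X_X__X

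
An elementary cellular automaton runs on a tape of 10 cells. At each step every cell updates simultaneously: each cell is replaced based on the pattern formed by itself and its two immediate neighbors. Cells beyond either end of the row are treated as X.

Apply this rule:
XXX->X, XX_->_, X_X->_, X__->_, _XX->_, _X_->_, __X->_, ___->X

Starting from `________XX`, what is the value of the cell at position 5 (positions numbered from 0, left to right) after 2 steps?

X

_XXXXXX__X
__XXXX____
position 5 holds X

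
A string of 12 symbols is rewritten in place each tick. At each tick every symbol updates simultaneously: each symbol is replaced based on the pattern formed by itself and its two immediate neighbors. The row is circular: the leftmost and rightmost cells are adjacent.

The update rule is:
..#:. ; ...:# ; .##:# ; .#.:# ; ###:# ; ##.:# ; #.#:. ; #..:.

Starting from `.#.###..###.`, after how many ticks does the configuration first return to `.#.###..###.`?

1

.#.###..###.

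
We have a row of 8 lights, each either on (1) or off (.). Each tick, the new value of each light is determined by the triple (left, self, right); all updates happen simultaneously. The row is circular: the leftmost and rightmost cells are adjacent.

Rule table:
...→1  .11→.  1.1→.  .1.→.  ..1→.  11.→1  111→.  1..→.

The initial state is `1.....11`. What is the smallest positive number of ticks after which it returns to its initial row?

12

1.111...
....1.1.
111.....
..1.111.
1.....1.
..111...
1...1.11
1.1.....
....111.
111...1.
..1.1...
1.....11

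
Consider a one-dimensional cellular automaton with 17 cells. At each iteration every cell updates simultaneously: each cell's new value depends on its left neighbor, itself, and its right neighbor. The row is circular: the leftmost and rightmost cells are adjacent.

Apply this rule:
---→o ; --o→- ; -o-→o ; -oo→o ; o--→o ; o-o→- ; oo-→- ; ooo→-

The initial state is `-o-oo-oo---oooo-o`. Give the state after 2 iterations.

-o-oo-o-o--oooo-o

-o-o--o-oo-o----o
-o-oo-o-o--oooo-o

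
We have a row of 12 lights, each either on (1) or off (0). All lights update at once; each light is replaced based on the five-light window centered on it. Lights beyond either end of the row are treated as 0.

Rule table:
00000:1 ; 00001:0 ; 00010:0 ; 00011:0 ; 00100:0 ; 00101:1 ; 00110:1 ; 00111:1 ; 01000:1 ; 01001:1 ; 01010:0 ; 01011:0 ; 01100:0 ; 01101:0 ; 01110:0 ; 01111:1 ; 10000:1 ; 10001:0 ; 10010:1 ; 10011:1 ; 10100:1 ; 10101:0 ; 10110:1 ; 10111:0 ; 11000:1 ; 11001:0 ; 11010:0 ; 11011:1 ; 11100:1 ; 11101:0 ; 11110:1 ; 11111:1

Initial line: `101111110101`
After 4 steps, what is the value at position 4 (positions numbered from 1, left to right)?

100111100001
011111111000
011111111111
011111111111
position 4 holds 1

1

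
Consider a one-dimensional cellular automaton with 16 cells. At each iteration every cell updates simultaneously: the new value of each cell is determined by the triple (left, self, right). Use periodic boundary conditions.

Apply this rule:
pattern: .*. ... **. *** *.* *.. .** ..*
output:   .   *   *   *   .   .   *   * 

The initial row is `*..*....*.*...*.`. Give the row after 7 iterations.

..*..***....**..
**..****.*****.*
**.*****.*****.*
**.*****.*****.*  (fixed point — unchanged through iteration 7)

**.*****.*****.*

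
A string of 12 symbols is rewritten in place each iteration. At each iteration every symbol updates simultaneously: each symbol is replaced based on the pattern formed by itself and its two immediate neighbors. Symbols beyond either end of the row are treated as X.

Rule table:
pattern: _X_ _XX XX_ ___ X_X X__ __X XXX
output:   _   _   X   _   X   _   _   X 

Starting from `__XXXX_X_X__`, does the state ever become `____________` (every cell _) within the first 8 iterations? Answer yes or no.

___XXXX_X___
____XXXX____
_____XXX____
______XX____
_______X____
____________
all cells are _ at iteration 6

yes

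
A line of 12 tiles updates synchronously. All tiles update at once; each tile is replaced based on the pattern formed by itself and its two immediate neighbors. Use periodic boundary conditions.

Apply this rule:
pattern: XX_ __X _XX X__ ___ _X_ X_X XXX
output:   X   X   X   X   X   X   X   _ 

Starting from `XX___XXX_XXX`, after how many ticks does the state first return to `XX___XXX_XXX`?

tick 1: _XXXXX_XXX__
tick 2: XX___XXX_XXX

2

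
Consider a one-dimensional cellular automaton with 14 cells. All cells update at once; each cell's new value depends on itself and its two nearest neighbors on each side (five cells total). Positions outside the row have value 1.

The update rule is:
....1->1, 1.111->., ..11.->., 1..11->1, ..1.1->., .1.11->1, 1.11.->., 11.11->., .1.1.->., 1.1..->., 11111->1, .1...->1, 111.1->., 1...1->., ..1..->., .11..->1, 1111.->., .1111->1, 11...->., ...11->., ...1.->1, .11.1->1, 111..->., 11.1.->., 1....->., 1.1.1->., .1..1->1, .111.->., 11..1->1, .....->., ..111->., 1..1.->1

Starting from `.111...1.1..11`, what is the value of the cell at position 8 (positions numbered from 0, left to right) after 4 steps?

.

......1...11.1
....11.1...1..
..1..1..1.1.11
11.11.11...1.1
position 8 holds .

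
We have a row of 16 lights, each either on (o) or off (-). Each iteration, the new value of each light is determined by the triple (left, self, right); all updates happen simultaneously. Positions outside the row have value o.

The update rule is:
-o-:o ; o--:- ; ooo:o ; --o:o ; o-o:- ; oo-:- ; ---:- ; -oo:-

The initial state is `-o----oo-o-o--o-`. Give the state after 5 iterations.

-o-o-o---o---oo-

-o---o---o-o-oo-
-o--oo--oo-o----
-o-o---o---o---o
-o-o--oo--oo--o-
-o-o-o---o---oo-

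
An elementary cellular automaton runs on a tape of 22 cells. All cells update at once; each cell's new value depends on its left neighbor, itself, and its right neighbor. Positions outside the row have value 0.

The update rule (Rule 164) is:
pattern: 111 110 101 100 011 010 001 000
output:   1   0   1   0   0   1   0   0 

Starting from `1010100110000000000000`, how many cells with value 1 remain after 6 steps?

step 1: 1111100000000000000000
step 2: 0111000000000000000000
step 3: 0010000000000000000000
step 4: 0010000000000000000000  (fixed point — unchanged through step 6)
count of 1: 1

1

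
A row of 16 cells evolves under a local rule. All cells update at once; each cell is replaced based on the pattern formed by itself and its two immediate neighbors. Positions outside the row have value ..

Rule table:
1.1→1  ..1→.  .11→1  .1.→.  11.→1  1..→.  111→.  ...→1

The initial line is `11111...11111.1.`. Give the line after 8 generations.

generation 1: 1...1.1.1...11..
generation 2: ..1..1.1..1.11.1
generation 3: 1.....1....1111.
generation 4: ..111...11.1..1.
generation 5: 1.1.1.1.111.....
generation 6: .1.1.1.11.1.1111
generation 7: ..1.1.1111.11..1
generation 8: 1..1.11..1111...

1..1.11..1111...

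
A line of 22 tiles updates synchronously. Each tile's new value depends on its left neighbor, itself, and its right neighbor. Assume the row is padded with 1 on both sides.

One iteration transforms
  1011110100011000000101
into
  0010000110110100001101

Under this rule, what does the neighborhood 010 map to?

1

At position 7 the neighborhood is 010; the next row has 1 there.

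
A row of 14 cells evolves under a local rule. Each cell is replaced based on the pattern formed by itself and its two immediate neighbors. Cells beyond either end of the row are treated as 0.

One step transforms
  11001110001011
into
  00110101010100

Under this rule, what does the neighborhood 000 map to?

At position 8 the neighborhood is 000; the next row has 0 there.

0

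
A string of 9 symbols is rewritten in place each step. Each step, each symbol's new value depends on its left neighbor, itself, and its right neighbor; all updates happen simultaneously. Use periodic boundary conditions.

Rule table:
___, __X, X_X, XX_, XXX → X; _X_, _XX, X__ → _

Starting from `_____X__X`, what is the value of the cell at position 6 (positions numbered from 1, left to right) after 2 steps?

_XXXX__X_
X_XXX_X__
position 6 holds _

_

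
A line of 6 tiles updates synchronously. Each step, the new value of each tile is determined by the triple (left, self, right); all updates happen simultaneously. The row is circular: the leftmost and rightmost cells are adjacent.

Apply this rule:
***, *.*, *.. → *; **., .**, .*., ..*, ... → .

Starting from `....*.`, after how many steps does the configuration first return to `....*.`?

6

.....*
*.....
.*....
..*...
...*..
....*.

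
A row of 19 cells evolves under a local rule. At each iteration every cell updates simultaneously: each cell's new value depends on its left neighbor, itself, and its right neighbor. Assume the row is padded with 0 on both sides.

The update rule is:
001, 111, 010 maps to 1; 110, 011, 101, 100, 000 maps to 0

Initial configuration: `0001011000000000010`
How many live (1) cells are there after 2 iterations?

2

0011000000000000110
0100000000000001000
count of 1: 2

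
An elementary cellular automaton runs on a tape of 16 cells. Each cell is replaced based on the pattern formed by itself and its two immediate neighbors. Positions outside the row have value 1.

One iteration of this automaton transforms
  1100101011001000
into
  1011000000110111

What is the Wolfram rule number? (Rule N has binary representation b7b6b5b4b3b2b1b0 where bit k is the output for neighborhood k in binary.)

position 0: 111 → 1  (bit 7 = 1)
position 1: 110 → 0  (bit 6 = 0)
position 5: 101 → 0  (bit 5 = 0)
position 2: 100 → 1  (bit 4 = 1)
position 8: 011 → 0  (bit 3 = 0)
position 4: 010 → 0  (bit 2 = 0)
position 3: 001 → 1  (bit 1 = 1)
position 14: 000 → 1  (bit 0 = 1)
bits b7..b0 = 10010011 = 147

147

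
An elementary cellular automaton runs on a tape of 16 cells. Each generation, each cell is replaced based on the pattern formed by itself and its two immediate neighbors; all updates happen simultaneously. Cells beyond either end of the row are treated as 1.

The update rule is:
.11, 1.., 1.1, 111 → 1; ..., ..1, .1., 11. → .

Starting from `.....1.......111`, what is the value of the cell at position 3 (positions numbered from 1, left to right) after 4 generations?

generation 1: 1.....1......111
generation 2: .1.....1.....111
generation 3: 1.1.....1....111
generation 4: .1.1.....1...111
position 3 holds .

.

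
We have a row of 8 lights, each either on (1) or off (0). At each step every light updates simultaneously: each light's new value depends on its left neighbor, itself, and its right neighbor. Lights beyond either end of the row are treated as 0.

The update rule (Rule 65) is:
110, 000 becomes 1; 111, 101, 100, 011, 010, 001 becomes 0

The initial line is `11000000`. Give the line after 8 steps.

step 1: 01011111
step 2: 00000001
step 3: 11111100
step 4: 00000101
step 5: 11110000
step 6: 00010111
step 7: 11000001
step 8: 01011100

01011100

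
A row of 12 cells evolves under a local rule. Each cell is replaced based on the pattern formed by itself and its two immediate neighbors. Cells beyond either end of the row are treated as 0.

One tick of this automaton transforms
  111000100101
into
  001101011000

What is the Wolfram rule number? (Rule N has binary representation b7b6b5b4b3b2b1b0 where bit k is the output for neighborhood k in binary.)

82

position 1: 111 → 0  (bit 7 = 0)
position 2: 110 → 1  (bit 6 = 1)
position 10: 101 → 0  (bit 5 = 0)
position 3: 100 → 1  (bit 4 = 1)
position 0: 011 → 0  (bit 3 = 0)
position 6: 010 → 0  (bit 2 = 0)
position 5: 001 → 1  (bit 1 = 1)
position 4: 000 → 0  (bit 0 = 0)
bits b7..b0 = 01010010 = 82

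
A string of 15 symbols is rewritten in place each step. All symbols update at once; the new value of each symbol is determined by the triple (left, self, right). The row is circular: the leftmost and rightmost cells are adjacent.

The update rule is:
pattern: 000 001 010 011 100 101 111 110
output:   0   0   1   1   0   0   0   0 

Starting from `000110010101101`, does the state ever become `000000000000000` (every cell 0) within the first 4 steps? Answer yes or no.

000100010101001
000100010101001  (fixed point — unchanged through step 4)
step 4 is 000100010101001, still not uniform 0

no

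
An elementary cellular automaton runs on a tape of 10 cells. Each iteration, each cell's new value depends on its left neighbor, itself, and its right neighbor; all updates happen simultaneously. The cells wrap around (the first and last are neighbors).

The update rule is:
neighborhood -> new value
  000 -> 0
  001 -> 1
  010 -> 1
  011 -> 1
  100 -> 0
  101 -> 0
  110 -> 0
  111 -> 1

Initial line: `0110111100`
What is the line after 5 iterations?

1110001100

1100111000
1001110001
0011100011
0111000110
1110001100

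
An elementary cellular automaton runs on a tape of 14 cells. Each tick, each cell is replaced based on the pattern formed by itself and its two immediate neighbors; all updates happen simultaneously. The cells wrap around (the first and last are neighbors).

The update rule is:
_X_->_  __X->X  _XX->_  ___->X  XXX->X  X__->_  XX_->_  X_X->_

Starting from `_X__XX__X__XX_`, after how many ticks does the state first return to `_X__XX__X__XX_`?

14

X__X___X__X___
__X__XX__X__XX
_X__X___X__X__
X__X__XX__X__X
__X__X___X__X_
XX__X__XX__X__
___X__X___X__X
_XX__X__XX__X_
X___X__X___X__
__XX__X__XX__X
_X___X__X___X_
X__XX__X__XX__
__X___X__X___X
_X__XX__X__XX_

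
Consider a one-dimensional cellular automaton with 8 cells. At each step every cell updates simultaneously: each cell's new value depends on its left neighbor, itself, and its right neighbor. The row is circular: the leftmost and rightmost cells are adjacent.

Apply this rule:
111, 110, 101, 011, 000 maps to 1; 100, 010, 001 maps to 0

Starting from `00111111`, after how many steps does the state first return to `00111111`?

1

00111111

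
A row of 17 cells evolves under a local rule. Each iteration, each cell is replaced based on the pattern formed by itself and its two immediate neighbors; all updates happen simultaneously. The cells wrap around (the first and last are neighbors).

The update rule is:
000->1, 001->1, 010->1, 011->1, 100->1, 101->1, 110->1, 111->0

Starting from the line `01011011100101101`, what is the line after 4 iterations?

11111110111111111
00000011100000000
11111110111111111  (repeats iteration 1; period 2)
iteration 4: 00000011100000000

00000011100000000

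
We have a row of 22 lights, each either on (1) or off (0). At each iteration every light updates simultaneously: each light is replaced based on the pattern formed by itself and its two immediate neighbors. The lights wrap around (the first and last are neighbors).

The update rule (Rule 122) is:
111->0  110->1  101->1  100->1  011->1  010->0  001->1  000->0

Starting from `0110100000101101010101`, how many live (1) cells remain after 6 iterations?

8

1111010001011110101010
1001101010110011010101
1111110101111111101011
0000011011000000110110
0000111111100001111111
1001100000110011000001
count of 1: 8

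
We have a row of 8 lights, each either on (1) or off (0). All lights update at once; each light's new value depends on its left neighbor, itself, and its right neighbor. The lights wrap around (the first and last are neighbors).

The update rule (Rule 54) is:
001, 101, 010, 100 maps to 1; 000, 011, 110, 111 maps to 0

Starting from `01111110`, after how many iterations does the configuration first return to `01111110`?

iteration 1: 10000001
iteration 2: 01000010
iteration 3: 11100111
iteration 4: 00011000
iteration 5: 00100100
iteration 6: 01111110

6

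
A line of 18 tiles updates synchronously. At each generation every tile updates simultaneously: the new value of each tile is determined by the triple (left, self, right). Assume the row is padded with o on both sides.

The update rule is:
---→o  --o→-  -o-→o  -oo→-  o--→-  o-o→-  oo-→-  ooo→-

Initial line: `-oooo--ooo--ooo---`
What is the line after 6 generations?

-oooooooooooooo-o-

generation 1: ----------------o-
generation 2: -oooooooooooooo-o-
generation 3: ----------------o-  (repeats generation 1; period 2)
generation 6: -oooooooooooooo-o-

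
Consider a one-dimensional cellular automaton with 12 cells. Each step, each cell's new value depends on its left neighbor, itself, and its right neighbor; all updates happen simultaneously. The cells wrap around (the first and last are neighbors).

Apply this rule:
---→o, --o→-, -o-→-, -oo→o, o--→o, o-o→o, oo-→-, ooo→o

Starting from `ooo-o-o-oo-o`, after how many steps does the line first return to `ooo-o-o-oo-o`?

12

oo-o-o-oo-oo
o-o-o-oo-ooo
-o-o-oo-oooo
o-o-oo-oooo-
-o-oo-oooo-o
o-oo-oooo-o-
-oo-oooo-o-o
oo-oooo-o-o-
o-oooo-o-o-o
-oooo-o-o-oo
oooo-o-o-oo-
ooo-o-o-oo-o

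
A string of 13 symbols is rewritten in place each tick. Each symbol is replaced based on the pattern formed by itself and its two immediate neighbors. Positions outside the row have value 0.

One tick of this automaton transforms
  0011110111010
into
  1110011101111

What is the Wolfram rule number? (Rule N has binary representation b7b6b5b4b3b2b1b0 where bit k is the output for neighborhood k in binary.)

position 3: 111 → 0  (bit 7 = 0)
position 5: 110 → 1  (bit 6 = 1)
position 6: 101 → 1  (bit 5 = 1)
position 12: 100 → 1  (bit 4 = 1)
position 2: 011 → 1  (bit 3 = 1)
position 11: 010 → 1  (bit 2 = 1)
position 1: 001 → 1  (bit 1 = 1)
position 0: 000 → 1  (bit 0 = 1)
bits b7..b0 = 01111111 = 127

127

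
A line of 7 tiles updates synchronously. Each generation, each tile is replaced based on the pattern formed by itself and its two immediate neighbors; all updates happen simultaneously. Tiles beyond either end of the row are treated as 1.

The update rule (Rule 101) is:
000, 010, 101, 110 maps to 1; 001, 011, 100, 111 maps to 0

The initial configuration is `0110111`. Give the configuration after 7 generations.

0101000

generation 1: 1011000
generation 2: 1101010
generation 3: 0111111
generation 4: 1000000
generation 5: 1011110
generation 6: 1100011
generation 7: 0101000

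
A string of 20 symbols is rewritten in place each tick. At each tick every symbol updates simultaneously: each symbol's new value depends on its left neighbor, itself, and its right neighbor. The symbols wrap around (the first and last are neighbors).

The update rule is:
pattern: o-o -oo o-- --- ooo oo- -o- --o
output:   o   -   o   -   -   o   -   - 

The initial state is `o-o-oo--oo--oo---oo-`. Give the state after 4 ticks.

tick 1: -o-o-oo--oo--oo---oo
tick 2: o-o-o-oo--oo--oo---o
tick 3: oo-o-o-oo--oo--oo---
tick 4: -oo-o-o-oo--oo--oo--

-oo-o-o-oo--oo--oo--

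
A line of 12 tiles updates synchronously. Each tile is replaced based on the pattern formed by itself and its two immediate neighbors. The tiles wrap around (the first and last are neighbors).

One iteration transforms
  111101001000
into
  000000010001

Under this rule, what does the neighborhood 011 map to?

At position 0 the neighborhood is 011; the next row has 0 there.

0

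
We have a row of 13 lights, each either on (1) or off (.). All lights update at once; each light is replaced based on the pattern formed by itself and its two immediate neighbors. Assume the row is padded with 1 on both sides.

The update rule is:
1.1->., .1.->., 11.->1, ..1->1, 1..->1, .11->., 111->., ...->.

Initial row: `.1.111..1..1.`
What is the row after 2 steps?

step 1: .....111.11..
step 2: 1...1..1..111

1...1..1..111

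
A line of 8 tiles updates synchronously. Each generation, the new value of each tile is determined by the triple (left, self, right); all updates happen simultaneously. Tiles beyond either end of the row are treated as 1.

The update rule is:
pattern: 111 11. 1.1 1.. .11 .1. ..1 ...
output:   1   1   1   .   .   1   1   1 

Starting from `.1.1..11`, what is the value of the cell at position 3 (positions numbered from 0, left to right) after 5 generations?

1

generation 1: 1111.1.1
generation 2: 1111111.
generation 3: 11111111
generation 4: 11111111  (fixed point — unchanged through generation 5)
position 3 holds 1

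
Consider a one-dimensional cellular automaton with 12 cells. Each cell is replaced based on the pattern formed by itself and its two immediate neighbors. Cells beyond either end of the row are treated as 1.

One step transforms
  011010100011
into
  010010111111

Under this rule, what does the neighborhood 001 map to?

1

At position 9 the neighborhood is 001; the next row has 1 there.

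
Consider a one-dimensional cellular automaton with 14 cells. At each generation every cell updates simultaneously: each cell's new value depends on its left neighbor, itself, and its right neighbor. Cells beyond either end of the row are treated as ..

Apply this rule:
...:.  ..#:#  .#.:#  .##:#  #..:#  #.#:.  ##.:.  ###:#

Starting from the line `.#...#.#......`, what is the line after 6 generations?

generation 1: ###.##.##.....
generation 2: ##..#..#.#....
generation 3: #.######.##...
generation 4: #.#####..#.#..
generation 5: #.####.###.##.
generation 6: #.###..##..#.#

#.###..##..#.#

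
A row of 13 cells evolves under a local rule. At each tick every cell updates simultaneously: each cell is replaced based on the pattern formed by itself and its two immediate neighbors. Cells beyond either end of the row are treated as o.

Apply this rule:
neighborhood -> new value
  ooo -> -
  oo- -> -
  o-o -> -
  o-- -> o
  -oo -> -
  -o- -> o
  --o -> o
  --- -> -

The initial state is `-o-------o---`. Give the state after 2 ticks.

-oo-----ooo-o
---o---o-----

---o---o-----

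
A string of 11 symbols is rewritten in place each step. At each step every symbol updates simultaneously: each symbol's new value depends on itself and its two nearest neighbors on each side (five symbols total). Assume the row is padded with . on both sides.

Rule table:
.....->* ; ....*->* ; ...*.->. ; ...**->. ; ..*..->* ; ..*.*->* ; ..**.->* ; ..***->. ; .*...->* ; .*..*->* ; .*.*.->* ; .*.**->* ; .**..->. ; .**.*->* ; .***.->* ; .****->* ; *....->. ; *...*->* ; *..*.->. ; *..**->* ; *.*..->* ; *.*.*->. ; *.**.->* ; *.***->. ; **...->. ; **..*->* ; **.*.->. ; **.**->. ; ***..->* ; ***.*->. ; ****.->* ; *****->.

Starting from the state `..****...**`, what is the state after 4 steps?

*..***.*.*.
***.*...***
.*..***..**
.***.*****.

.***.*****.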